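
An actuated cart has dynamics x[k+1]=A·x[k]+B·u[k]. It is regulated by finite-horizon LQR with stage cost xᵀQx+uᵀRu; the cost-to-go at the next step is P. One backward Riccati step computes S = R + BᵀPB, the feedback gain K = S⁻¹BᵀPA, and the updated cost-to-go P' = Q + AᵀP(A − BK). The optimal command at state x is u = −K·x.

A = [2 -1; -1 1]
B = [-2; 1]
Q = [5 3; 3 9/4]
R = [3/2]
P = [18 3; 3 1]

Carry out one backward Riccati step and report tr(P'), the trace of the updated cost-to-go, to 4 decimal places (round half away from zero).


BᵀP = [-33.0000 -5.0000]
S = R + BᵀPB = [3/2] + [61.0000] = [62.5000]
BᵀPA = [-61.0000 28.0000]
K = S⁻¹·BᵀPA = [-0.9760 0.4480]
A−BK = [0.0480 -0.1040; -0.0240 0.5520]
AᵀP(A−BK) = [1.4640 -0.6720; -0.6720 0.4560]
P' = Q + AᵀP(A−BK) = [6.4640 2.3280; 2.3280 2.7060]
tr(P') = 9.1700

9.1700


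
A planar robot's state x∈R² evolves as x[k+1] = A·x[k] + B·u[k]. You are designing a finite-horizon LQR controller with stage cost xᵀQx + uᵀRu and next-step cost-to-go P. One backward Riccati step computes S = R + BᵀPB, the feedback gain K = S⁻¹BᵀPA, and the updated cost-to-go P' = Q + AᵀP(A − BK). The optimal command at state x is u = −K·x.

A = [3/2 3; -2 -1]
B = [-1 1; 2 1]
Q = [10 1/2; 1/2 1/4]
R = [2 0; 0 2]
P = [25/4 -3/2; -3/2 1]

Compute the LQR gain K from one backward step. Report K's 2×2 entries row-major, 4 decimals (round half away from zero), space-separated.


-1.0340 -1.3642 0.3488 1.1049

BᵀP = [-9.2500 3.5000; 4.7500 -0.5000]
S = R + BᵀPB = [2 0; 0 2] + [16.2500 -5.7500; -5.7500 4.2500] = [18.2500 -5.7500; -5.7500 6.2500]
BᵀPA = [-20.8750 -31.2500; 8.1250 14.7500]
K = S⁻¹·BᵀPA = [-1.0340 -1.3642; 0.3488 1.1049]
A−BK = [0.1173 0.5309; -0.2809 0.6235]
AᵀP(A−BK) = [2.6451 3.9198; 3.9198 7.3210]
P' = Q + AᵀP(A−BK) = [12.6451 4.4198; 4.4198 7.5710]
tr(P') = 20.2160


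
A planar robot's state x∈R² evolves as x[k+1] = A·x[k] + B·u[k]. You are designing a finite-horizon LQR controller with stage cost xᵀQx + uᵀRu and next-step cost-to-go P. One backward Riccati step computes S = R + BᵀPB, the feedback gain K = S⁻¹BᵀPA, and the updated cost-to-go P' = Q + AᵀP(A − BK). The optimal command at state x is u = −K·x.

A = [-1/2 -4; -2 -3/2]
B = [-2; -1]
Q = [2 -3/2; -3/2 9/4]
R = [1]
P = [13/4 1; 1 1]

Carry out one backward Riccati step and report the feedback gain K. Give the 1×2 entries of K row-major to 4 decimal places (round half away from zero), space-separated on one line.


BᵀP = [-7.5000 -3.0000]
S = R + BᵀPB = [1] + [18.0000] = [19.0000]
BᵀPA = [9.7500 34.5000]
K = S⁻¹·BᵀPA = [0.5132 1.8158]
A−BK = [0.5263 -0.3684; -1.4868 0.3158]
AᵀP(A−BK) = [1.8092 0.5461; 0.5461 3.6053]
P' = Q + AᵀP(A−BK) = [3.8092 -0.9539; -0.9539 5.8553]
tr(P') = 9.6645

0.5132 1.8158


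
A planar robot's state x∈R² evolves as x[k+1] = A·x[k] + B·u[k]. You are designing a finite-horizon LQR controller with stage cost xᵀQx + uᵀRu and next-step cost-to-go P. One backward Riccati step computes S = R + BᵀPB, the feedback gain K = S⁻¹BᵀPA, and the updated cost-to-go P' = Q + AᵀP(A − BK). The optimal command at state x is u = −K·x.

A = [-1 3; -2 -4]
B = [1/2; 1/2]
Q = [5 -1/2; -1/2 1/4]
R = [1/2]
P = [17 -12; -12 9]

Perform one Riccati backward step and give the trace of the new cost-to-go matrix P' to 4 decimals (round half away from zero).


412.7500

BᵀP = [2.5000 -1.5000]
S = R + BᵀPB = [1/2] + [0.5000] = [1.0000]
BᵀPA = [0.5000 13.5000]
K = S⁻¹·BᵀPA = [0.5000 13.5000]
A−BK = [-1.2500 -3.7500; -2.2500 -10.7500]
AᵀP(A−BK) = [4.7500 38.2500; 38.2500 402.7500]
P' = Q + AᵀP(A−BK) = [9.7500 37.7500; 37.7500 403.0000]
tr(P') = 412.7500


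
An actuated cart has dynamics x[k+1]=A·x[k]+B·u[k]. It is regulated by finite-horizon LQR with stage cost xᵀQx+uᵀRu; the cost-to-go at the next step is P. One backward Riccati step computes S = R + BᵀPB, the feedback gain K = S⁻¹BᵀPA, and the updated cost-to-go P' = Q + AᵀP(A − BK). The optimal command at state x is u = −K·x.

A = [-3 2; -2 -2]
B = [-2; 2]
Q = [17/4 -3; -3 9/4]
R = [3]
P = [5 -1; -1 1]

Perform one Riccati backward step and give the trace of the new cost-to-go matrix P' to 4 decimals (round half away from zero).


23.8429

BᵀP = [-12.0000 4.0000]
S = R + BᵀPB = [3] + [32.0000] = [35.0000]
BᵀPA = [28.0000 -32.0000]
K = S⁻¹·BᵀPA = [0.8000 -0.9143]
A−BK = [-1.4000 0.1714; -3.6000 -0.1714]
AᵀP(A−BK) = [14.6000 -2.4000; -2.4000 2.7429]
P' = Q + AᵀP(A−BK) = [18.8500 -5.4000; -5.4000 4.9929]
tr(P') = 23.8429


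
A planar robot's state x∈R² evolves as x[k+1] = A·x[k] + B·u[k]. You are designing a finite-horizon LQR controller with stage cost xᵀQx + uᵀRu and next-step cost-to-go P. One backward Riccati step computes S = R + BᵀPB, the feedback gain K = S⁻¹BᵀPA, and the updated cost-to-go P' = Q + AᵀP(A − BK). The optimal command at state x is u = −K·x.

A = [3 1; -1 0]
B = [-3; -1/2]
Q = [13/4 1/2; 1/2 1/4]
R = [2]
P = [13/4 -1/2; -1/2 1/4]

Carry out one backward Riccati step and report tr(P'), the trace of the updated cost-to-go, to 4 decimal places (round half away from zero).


6.2851

BᵀP = [-9.5000 1.3750]
S = R + BᵀPB = [2] + [27.8125] = [29.8125]
BᵀPA = [-29.8750 -9.5000]
K = S⁻¹·BᵀPA = [-1.0021 -0.3187]
A−BK = [-0.0063 0.0440; -1.5010 -0.1593]
AᵀP(A−BK) = [2.5624 0.7301; 0.7301 0.2227]
P' = Q + AᵀP(A−BK) = [5.8124 1.2301; 1.2301 0.4727]
tr(P') = 6.2851


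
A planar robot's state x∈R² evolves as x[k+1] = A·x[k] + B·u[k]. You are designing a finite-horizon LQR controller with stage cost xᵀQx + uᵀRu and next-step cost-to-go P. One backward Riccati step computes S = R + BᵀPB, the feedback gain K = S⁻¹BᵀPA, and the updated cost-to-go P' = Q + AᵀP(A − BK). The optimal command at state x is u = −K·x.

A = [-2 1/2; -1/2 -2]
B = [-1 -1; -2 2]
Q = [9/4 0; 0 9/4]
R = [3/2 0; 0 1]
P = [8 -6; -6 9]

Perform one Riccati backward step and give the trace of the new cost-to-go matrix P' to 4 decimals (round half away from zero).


BᵀP = [4.0000 -12.0000; -20.0000 24.0000]
S = R + BᵀPB = [3/2 0; 0 1] + [20.0000 -28.0000; -28.0000 68.0000] = [21.5000 -28.0000; -28.0000 69.0000]
BᵀPA = [-2.0000 26.0000; 28.0000 -58.0000]
K = S⁻¹·BᵀPA = [0.9235 0.2430; 0.7806 -0.7420]
A−BK = [-0.2959 0.0011; -0.2141 -0.0300]
AᵀP(A−BK) = [2.2414 -0.2391; -0.2391 0.6476]
P' = Q + AᵀP(A−BK) = [4.4914 -0.2391; -0.2391 2.8976]
tr(P') = 7.3890

7.3890


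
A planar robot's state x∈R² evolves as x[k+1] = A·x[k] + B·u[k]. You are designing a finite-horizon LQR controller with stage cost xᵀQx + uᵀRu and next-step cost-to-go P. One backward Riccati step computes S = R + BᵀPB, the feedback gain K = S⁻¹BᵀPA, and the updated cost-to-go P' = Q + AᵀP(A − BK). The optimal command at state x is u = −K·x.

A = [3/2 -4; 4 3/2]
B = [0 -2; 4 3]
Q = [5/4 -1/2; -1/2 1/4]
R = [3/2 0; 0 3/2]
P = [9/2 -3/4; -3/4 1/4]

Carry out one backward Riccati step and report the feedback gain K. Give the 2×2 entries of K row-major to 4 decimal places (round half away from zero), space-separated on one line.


0.6298 -0.2298 -0.4404 1.6404

BᵀP = [-3.0000 1.0000; -11.2500 2.2500]
S = R + BᵀPB = [3/2 0; 0 3/2] + [4.0000 9.0000; 9.0000 29.2500] = [5.5000 9.0000; 9.0000 30.7500]
BᵀPA = [-0.5000 13.5000; -7.8750 48.3750]
K = S⁻¹·BᵀPA = [0.6298 -0.2298; -0.4404 1.6404]
A−BK = [0.6191 -0.7191; 2.8021 -2.5021]
AᵀP(A−BK) = [1.9715 -2.3840; -2.3840 5.3090]
P' = Q + AᵀP(A−BK) = [3.2215 -2.8840; -2.8840 5.5590]
tr(P') = 8.7806


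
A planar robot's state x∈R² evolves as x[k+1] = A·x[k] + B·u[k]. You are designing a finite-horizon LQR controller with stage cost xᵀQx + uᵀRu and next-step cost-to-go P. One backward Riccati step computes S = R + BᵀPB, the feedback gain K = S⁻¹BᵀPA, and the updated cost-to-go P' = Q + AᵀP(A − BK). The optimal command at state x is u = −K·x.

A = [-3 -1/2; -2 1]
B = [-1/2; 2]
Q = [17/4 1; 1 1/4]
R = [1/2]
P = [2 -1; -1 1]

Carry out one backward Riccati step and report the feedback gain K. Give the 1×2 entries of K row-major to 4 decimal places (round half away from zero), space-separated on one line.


0.5714 0.5714

BᵀP = [-3.0000 2.5000]
S = R + BᵀPB = [1/2] + [6.5000] = [7.0000]
BᵀPA = [4.0000 4.0000]
K = S⁻¹·BᵀPA = [0.5714 0.5714]
A−BK = [-2.7143 -0.2143; -3.1429 -0.1429]
AᵀP(A−BK) = [7.7143 0.7143; 0.7143 0.2143]
P' = Q + AᵀP(A−BK) = [11.9643 1.7143; 1.7143 0.4643]
tr(P') = 12.4286


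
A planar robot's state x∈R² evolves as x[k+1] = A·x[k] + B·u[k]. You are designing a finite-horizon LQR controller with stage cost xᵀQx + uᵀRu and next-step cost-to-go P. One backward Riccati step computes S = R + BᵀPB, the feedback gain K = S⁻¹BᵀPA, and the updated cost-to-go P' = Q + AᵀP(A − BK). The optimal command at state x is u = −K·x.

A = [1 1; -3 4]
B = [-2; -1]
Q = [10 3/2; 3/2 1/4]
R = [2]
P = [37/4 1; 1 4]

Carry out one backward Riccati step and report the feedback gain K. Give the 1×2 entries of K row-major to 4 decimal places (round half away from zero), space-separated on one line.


BᵀP = [-19.5000 -6.0000]
S = R + BᵀPB = [2] + [45.0000] = [47.0000]
BᵀPA = [-1.5000 -43.5000]
K = S⁻¹·BᵀPA = [-0.0319 -0.9255]
A−BK = [0.9362 -0.8511; -3.0319 3.0745]
AᵀP(A−BK) = [39.2021 -39.1383; -39.1383 40.9894]
P' = Q + AᵀP(A−BK) = [49.2021 -37.6383; -37.6383 41.2394]
tr(P') = 90.4415

-0.0319 -0.9255


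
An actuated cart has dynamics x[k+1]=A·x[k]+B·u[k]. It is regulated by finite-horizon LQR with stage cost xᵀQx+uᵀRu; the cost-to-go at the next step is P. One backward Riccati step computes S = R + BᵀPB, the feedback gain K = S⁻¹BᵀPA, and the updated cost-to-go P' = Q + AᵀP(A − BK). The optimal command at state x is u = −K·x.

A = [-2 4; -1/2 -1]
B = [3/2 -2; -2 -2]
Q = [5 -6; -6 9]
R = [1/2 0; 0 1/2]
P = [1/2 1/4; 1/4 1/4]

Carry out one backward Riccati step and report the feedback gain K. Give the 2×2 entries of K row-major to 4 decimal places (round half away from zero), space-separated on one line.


-0.2500 0.8061 0.6250 -0.8724

BᵀP = [0.2500 -0.1250; -1.5000 -1.0000]
S = R + BᵀPB = [1/2 0; 0 1/2] + [0.6250 -0.2500; -0.2500 5.0000] = [1.1250 -0.2500; -0.2500 5.5000]
BᵀPA = [-0.4375 1.1250; 3.5000 -5.0000]
K = S⁻¹·BᵀPA = [-0.2500 0.8061; 0.6250 -0.8724]
A−BK = [-0.3750 1.0459; 0.2500 -1.1327]
AᵀP(A−BK) = [0.2656 -0.4688; -0.4688 0.9809]
P' = Q + AᵀP(A−BK) = [5.2656 -6.4688; -6.4688 9.9809]
tr(P') = 15.2465


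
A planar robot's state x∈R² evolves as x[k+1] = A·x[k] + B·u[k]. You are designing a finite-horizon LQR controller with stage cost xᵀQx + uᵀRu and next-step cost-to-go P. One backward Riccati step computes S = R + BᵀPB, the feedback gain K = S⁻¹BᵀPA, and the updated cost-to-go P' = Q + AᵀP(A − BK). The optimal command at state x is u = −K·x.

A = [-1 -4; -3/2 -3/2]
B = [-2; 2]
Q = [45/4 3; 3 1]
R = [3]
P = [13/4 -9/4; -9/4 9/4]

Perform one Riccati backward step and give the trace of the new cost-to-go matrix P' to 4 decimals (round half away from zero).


BᵀP = [-11.0000 9.0000]
S = R + BᵀPB = [3] + [40.0000] = [43.0000]
BᵀPA = [-2.5000 30.5000]
K = S⁻¹·BᵀPA = [-0.0581 0.7093]
A−BK = [-1.1163 -2.5814; -1.3837 -2.9186]
AᵀP(A−BK) = [1.4172 2.9608; 2.9608 8.4288]
P' = Q + AᵀP(A−BK) = [12.6672 5.9608; 5.9608 9.4288]
tr(P') = 22.0959

22.0959


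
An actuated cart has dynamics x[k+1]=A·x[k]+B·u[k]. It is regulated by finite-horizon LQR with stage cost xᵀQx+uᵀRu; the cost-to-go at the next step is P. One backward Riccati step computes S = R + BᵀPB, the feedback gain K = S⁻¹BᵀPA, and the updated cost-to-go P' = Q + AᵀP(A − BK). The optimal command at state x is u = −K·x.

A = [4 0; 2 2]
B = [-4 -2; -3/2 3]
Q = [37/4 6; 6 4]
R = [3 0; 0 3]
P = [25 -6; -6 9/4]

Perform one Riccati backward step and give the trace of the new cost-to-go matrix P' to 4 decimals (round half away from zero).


BᵀP = [-91.0000 20.6250; -68.0000 18.7500]
S = R + BᵀPB = [3 0; 0 3] + [333.0625 243.8750; 243.8750 192.2500] = [336.0625 243.8750; 243.8750 195.2500]
BᵀPA = [-322.7500 41.2500; -234.5000 37.5000]
K = S⁻¹·BᵀPA = [-0.9490 -0.1777; -0.0156 0.4140]
A−BK = [0.1726 0.1172; 0.6233 0.4914]
AᵀP(A−BK) = [3.0307 0.7342; 0.7342 0.8046]
P' = Q + AᵀP(A−BK) = [12.2807 6.7342; 6.7342 4.8046]
tr(P') = 17.0853

17.0853


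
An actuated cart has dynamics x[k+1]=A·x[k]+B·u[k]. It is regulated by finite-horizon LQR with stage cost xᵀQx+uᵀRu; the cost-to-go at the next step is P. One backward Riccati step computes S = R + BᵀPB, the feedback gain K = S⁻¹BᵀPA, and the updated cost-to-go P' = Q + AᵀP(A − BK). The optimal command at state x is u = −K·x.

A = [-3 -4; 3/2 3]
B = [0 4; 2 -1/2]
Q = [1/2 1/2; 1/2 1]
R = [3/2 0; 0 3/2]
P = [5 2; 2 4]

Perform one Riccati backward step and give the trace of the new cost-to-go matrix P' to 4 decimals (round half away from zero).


6.2596

BᵀP = [4.0000 8.0000; 19.0000 6.0000]
S = R + BᵀPB = [3/2 0; 0 3/2] + [16.0000 12.0000; 12.0000 73.0000] = [17.5000 12.0000; 12.0000 74.5000]
BᵀPA = [0.0000 8.0000; -48.0000 -58.0000]
K = S⁻¹·BᵀPA = [0.4967 1.1140; -0.7243 -0.9580]
A−BK = [-0.1028 -0.1681; 0.1445 0.2930]
AᵀP(A−BK) = [1.2339 2.0177; 2.0177 3.5258]
P' = Q + AᵀP(A−BK) = [1.7339 2.5177; 2.5177 4.5258]
tr(P') = 6.2596


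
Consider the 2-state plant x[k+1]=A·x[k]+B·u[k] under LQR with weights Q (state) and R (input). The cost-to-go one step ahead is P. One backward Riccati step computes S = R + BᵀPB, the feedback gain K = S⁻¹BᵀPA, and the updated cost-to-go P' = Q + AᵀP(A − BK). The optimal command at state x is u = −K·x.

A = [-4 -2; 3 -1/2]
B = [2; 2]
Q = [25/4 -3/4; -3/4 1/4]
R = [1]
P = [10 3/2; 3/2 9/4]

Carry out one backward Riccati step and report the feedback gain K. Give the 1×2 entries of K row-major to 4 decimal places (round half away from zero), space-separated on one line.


BᵀP = [23.0000 7.5000]
S = R + BᵀPB = [1] + [61.0000] = [62.0000]
BᵀPA = [-69.5000 -49.7500]
K = S⁻¹·BᵀPA = [-1.1210 -0.8024]
A−BK = [-1.7581 -0.3952; 5.2419 1.1048]
AᵀP(A−BK) = [66.3427 14.8569; 14.8569 3.6421]
P' = Q + AᵀP(A−BK) = [72.5927 14.1069; 14.1069 3.8921]
tr(P') = 76.4849

-1.1210 -0.8024


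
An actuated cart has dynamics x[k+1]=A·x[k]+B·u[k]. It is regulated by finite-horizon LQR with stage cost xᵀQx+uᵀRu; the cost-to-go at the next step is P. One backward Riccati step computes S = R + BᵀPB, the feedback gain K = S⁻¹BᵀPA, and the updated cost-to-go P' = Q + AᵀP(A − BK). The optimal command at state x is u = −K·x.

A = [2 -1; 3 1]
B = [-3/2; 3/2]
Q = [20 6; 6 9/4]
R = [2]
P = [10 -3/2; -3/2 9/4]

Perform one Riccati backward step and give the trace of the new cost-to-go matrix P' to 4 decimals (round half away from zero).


56.7853

BᵀP = [-17.2500 5.6250]
S = R + BᵀPB = [2] + [34.3125] = [36.3125]
BᵀPA = [-17.6250 22.8750]
K = S⁻¹·BᵀPA = [-0.4854 0.6299]
A−BK = [1.2719 -0.0551; 3.7281 0.0551]
AᵀP(A−BK) = [33.6954 -0.6472; -0.6472 0.8399]
P' = Q + AᵀP(A−BK) = [53.6954 5.3528; 5.3528 3.0899]
tr(P') = 56.7853


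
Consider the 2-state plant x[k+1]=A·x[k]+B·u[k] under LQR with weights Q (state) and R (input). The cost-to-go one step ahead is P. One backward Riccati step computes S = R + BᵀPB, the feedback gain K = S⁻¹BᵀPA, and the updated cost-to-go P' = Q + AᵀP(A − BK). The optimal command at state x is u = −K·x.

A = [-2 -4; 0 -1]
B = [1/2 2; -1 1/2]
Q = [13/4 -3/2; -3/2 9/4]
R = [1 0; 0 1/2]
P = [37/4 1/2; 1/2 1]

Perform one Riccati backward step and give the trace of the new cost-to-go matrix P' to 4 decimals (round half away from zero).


BᵀP = [4.1250 -0.7500; 18.7500 1.5000]
S = R + BᵀPB = [1 0; 0 1/2] + [2.8125 7.8750; 7.8750 38.2500] = [3.8125 7.8750; 7.8750 38.7500]
BᵀPA = [-8.2500 -15.7500; -37.5000 -76.5000]
K = S⁻¹·BᵀPA = [-0.2844 -0.0919; -0.9100 -1.9555]
A−BK = [-0.0379 -0.0430; 0.1706 -0.1141]
AᵀP(A−BK) = [0.5308 0.9100; 0.9100 1.9555]
P' = Q + AᵀP(A−BK) = [3.7808 -0.5900; -0.5900 4.2055]
tr(P') = 7.9863

7.9863


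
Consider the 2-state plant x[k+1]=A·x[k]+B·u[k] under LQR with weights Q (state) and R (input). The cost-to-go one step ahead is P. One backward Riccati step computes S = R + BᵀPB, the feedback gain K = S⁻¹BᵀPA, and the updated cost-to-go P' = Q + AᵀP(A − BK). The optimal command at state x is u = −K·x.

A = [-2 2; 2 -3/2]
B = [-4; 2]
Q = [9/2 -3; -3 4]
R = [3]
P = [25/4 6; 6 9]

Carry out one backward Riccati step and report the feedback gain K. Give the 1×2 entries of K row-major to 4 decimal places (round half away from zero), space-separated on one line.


0.3256 -0.3953

BᵀP = [-13.0000 -6.0000]
S = R + BᵀPB = [3] + [40.0000] = [43.0000]
BᵀPA = [14.0000 -17.0000]
K = S⁻¹·BᵀPA = [0.3256 -0.3953]
A−BK = [-0.6977 0.4186; 1.3488 -0.7093]
AᵀP(A−BK) = [8.4419 -4.4651; -4.4651 2.5291]
P' = Q + AᵀP(A−BK) = [12.9419 -7.4651; -7.4651 6.5291]
tr(P') = 19.4709


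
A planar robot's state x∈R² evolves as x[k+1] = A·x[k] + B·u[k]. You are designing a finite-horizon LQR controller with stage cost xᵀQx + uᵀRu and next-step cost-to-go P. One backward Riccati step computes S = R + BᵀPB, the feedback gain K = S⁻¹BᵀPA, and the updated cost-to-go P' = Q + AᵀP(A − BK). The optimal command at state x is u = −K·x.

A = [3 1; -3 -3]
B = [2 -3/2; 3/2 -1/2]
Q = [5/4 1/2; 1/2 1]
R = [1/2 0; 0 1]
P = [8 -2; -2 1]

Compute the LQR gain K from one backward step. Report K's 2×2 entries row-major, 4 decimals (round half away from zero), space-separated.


0.4505 -0.1229 -1.9863 -1.2765

BᵀP = [13.0000 -2.5000; -11.0000 2.5000]
S = R + BᵀPB = [1/2 0; 0 1] + [22.2500 -18.2500; -18.2500 15.2500] = [22.7500 -18.2500; -18.2500 16.2500]
BᵀPA = [46.5000 20.5000; -40.5000 -18.5000]
K = S⁻¹·BᵀPA = [0.4505 -0.1229; -1.9863 -1.2765]
A−BK = [-0.8805 -0.6689; -4.6689 -3.4539]
AᵀP(A−BK) = [15.6041 11.0171; 11.0171 7.9044]
P' = Q + AᵀP(A−BK) = [16.8541 11.5171; 11.5171 8.9044]
tr(P') = 25.7585


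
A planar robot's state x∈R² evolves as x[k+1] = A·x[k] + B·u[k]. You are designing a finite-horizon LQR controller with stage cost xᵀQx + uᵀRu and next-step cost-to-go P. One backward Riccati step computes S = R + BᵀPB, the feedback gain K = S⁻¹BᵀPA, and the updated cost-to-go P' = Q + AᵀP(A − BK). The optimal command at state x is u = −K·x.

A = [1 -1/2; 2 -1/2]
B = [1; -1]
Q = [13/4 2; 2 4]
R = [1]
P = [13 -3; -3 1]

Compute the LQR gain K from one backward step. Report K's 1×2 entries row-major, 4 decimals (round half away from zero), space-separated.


0.3810 -0.2857

BᵀP = [16.0000 -4.0000]
S = R + BᵀPB = [1] + [20.0000] = [21.0000]
BᵀPA = [8.0000 -6.0000]
K = S⁻¹·BᵀPA = [0.3810 -0.2857]
A−BK = [0.6190 -0.2143; 2.3810 -0.7857]
AᵀP(A−BK) = [1.9524 -0.7143; -0.7143 0.2857]
P' = Q + AᵀP(A−BK) = [5.2024 1.2857; 1.2857 4.2857]
tr(P') = 9.4881


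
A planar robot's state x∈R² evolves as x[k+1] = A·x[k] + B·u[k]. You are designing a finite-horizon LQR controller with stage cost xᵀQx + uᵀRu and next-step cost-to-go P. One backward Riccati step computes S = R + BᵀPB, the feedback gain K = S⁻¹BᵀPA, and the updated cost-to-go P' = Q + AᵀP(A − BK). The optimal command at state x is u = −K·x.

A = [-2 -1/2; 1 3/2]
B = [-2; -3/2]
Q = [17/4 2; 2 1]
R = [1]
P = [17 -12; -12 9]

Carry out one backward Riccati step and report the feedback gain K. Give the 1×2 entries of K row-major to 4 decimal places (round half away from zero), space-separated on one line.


BᵀP = [-16.0000 10.5000]
S = R + BᵀPB = [1] + [16.2500] = [17.2500]
BᵀPA = [42.5000 23.7500]
K = S⁻¹·BᵀPA = [2.4638 1.3768]
A−BK = [2.9275 2.2536; 4.6957 3.5652]
AᵀP(A−BK) = [20.2899 13.9855; 13.9855 9.8007]
P' = Q + AᵀP(A−BK) = [24.5399 15.9855; 15.9855 10.8007]
tr(P') = 35.3406

2.4638 1.3768


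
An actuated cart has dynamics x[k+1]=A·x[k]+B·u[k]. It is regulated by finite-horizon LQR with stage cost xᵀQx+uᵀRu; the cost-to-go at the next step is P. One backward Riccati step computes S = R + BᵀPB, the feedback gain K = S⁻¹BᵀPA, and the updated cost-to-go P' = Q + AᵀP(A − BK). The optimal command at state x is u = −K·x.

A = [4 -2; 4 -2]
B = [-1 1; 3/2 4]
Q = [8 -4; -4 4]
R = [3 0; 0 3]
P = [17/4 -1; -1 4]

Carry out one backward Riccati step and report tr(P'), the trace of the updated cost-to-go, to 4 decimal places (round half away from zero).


BᵀP = [-5.7500 7.0000; 0.2500 15.0000]
S = R + BᵀPB = [3 0; 0 3] + [16.2500 22.2500; 22.2500 60.2500] = [19.2500 22.2500; 22.2500 63.2500]
BᵀPA = [5.0000 -2.5000; 61.0000 -30.5000]
K = S⁻¹·BᵀPA = [-1.4408 0.7204; 1.4713 -0.7356]
A−BK = [1.0879 -0.5439; 0.2761 -0.1381]
AᵀP(A−BK) = [17.4561 -8.7280; -8.7280 4.3640]
P' = Q + AᵀP(A−BK) = [25.4561 -12.7280; -12.7280 8.3640]
tr(P') = 33.8201

33.8201


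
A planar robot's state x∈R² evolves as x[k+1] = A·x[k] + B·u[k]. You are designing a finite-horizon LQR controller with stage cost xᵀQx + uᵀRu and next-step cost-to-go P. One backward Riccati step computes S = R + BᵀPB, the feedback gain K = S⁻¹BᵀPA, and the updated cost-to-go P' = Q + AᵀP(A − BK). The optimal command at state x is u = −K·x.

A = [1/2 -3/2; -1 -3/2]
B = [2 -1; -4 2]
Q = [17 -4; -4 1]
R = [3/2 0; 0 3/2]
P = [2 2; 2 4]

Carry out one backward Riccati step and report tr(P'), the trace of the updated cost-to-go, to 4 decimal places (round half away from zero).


26.5922

BᵀP = [-4.0000 -12.0000; 2.0000 6.0000]
S = R + BᵀPB = [3/2 0; 0 3/2] + [40.0000 -20.0000; -20.0000 10.0000] = [41.5000 -20.0000; -20.0000 11.5000]
BᵀPA = [10.0000 24.0000; -5.0000 -12.0000]
K = S⁻¹·BᵀPA = [0.1942 0.4660; -0.0971 -0.2330]
A−BK = [0.0146 -2.6650; -0.0291 0.8301]
AᵀP(A−BK) = [0.0728 0.1748; 0.1748 8.5194]
P' = Q + AᵀP(A−BK) = [17.0728 -3.8252; -3.8252 9.5194]
tr(P') = 26.5922


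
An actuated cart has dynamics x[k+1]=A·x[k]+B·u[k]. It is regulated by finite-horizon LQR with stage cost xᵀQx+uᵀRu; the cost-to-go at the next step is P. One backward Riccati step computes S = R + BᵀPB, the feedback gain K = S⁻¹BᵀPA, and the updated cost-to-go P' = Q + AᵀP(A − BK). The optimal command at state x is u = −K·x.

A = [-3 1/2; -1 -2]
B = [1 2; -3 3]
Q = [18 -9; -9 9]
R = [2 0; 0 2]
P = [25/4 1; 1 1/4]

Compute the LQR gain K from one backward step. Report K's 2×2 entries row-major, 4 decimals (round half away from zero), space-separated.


BᵀP = [3.2500 0.2500; 15.5000 2.7500]
S = R + BᵀPB = [2 0; 0 2] + [2.5000 7.2500; 7.2500 39.2500] = [4.5000 7.2500; 7.2500 41.2500]
BᵀPA = [-10.0000 1.1250; -49.2500 2.2500]
K = S⁻¹·BᵀPA = [-0.4166 0.2262; -1.1207 0.0148]
A−BK = [-0.3419 0.2442; 1.1123 -1.3659]
AᵀP(A−BK) = [3.1386 -0.3847; -0.3847 0.2748]
P' = Q + AᵀP(A−BK) = [21.1386 -9.3847; -9.3847 9.2748]
tr(P') = 30.4133

-0.4166 0.2262 -1.1207 0.0148


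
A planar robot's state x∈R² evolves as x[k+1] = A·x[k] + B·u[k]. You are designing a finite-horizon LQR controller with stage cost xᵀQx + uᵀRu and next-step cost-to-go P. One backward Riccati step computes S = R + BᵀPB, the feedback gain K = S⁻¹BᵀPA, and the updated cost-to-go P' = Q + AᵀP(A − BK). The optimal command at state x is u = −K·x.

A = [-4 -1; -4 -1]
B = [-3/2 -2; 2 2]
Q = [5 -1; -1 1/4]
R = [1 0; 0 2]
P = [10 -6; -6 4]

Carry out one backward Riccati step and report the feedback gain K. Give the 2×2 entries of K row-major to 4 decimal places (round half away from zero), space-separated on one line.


0.0618 0.0154 0.4015 0.1004

BᵀP = [-27.0000 17.0000; -32.0000 20.0000]
S = R + BᵀPB = [1 0; 0 2] + [74.5000 88.0000; 88.0000 104.0000] = [75.5000 88.0000; 88.0000 106.0000]
BᵀPA = [40.0000 10.0000; 48.0000 12.0000]
K = S⁻¹·BᵀPA = [0.0618 0.0154; 0.4015 0.1004]
A−BK = [-3.1042 -0.7761; -4.9266 -1.2317]
AᵀP(A−BK) = [10.2548 2.5637; 2.5637 0.6409]
P' = Q + AᵀP(A−BK) = [15.2548 1.5637; 1.5637 0.8909]
tr(P') = 16.1458


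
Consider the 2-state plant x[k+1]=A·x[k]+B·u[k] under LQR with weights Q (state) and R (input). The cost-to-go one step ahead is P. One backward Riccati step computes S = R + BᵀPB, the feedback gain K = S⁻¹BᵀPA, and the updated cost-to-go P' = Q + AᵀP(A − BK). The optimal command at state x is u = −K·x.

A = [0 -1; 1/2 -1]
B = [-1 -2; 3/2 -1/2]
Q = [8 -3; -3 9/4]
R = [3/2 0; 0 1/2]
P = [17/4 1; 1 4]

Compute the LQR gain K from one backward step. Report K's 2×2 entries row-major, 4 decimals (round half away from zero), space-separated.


BᵀP = [-2.7500 5.0000; -9.0000 -4.0000]
S = R + BᵀPB = [3/2 0; 0 1/2] + [10.2500 3.0000; 3.0000 20.0000] = [11.7500 3.0000; 3.0000 20.5000]
BᵀPA = [2.5000 -2.2500; -2.0000 13.0000]
K = S⁻¹·BᵀPA = [0.2469 -0.3671; -0.1337 0.6879]
A−BK = [-0.0205 0.0086; 0.0628 -0.1054]
AᵀP(A−BK) = [0.1154 -0.2065; -0.2065 0.4817]
P' = Q + AᵀP(A−BK) = [8.1154 -3.2065; -3.2065 2.7317]
tr(P') = 10.8470

0.2469 -0.3671 -0.1337 0.6879


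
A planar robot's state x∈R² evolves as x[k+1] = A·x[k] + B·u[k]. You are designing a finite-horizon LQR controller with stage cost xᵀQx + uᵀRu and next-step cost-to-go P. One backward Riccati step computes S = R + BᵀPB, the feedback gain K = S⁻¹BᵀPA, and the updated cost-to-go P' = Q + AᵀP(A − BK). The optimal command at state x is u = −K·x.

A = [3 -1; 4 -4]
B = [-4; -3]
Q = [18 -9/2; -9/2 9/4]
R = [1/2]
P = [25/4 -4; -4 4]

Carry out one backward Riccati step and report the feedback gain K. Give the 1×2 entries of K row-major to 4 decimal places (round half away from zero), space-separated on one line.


BᵀP = [-13.0000 4.0000]
S = R + BᵀPB = [1/2] + [40.0000] = [40.5000]
BᵀPA = [-23.0000 -3.0000]
K = S⁻¹·BᵀPA = [-0.5679 -0.0741]
A−BK = [0.7284 -1.2963; 2.2963 -4.2222]
AᵀP(A−BK) = [11.1883 -20.4537; -20.4537 38.0278]
P' = Q + AᵀP(A−BK) = [29.1883 -24.9537; -24.9537 40.2778]
tr(P') = 69.4660

-0.5679 -0.0741


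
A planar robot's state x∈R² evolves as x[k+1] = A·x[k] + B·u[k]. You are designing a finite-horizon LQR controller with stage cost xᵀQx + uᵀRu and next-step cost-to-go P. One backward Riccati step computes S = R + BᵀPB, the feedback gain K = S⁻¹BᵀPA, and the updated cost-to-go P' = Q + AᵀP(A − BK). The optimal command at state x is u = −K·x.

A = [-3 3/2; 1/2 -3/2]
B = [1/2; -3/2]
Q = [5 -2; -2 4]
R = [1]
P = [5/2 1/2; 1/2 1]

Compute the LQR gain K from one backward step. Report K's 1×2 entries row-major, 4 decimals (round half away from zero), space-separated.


BᵀP = [0.5000 -1.2500]
S = R + BᵀPB = [1] + [2.1250] = [3.1250]
BᵀPA = [-2.1250 2.6250]
K = S⁻¹·BᵀPA = [-0.6800 0.8400]
A−BK = [-2.6600 1.0800; -0.5200 -0.2400]
AᵀP(A−BK) = [19.8050 -7.5900; -7.5900 3.4200]
P' = Q + AᵀP(A−BK) = [24.8050 -9.5900; -9.5900 7.4200]
tr(P') = 32.2250

-0.6800 0.8400


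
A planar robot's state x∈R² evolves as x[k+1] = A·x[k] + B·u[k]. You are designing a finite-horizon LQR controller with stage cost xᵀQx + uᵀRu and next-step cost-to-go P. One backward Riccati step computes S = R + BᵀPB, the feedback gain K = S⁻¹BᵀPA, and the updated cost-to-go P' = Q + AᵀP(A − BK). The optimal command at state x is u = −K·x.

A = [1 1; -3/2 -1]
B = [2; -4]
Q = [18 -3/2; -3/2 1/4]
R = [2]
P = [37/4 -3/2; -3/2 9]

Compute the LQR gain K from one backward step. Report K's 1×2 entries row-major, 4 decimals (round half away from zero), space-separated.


0.4010 0.3068

BᵀP = [24.5000 -39.0000]
S = R + BᵀPB = [2] + [205.0000] = [207.0000]
BᵀPA = [83.0000 63.5000]
K = S⁻¹·BᵀPA = [0.4010 0.3068]
A−BK = [0.1981 0.3865; 0.1039 0.2271]
AᵀP(A−BK) = [0.7198 1.0386; 1.0386 1.7705]
P' = Q + AᵀP(A−BK) = [18.7198 -0.4614; -0.4614 2.0205]
tr(P') = 20.7403


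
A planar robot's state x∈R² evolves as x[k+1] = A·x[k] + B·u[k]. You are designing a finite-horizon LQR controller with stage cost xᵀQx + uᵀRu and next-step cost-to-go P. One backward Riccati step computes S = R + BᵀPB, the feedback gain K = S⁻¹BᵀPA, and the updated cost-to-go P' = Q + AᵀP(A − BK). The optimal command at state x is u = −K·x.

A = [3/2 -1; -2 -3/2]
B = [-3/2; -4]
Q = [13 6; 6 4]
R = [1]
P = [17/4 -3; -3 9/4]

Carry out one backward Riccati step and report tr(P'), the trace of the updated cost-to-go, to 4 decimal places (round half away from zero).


BᵀP = [5.6250 -4.5000]
S = R + BᵀPB = [1] + [9.5625] = [10.5625]
BᵀPA = [17.4375 1.1250]
K = S⁻¹·BᵀPA = [1.6509 0.1065]
A−BK = [3.9763 -0.8402; 4.6036 -1.0740]
AᵀP(A−BK) = [7.7751 -0.7322; -0.7322 0.1927]
P' = Q + AᵀP(A−BK) = [20.7751 5.2678; 5.2678 4.1927]
tr(P') = 24.9678

24.9678


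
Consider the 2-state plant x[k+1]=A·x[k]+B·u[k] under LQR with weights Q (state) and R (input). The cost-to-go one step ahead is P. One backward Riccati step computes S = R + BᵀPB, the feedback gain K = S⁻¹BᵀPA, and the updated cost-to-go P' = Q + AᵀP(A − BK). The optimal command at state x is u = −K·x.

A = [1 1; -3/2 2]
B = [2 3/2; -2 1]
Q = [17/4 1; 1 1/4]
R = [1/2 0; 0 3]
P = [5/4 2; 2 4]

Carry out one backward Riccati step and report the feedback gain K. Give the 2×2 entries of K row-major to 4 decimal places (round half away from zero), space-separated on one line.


BᵀP = [-1.5000 -4.0000; 3.8750 7.0000]
S = R + BᵀPB = [1/2 0; 0 3] + [5.0000 -6.2500; -6.2500 12.8125] = [5.5000 -6.2500; -6.2500 15.8125]
BᵀPA = [4.5000 -9.5000; -6.6250 17.8750]
K = S⁻¹·BᵀPA = [0.6210 -0.8037; -0.1735 0.8128]
A−BK = [0.0183 1.3881; -0.0845 -0.4201]
AᵀP(A−BK) = [0.3059 -0.7489; -0.7489 3.0868]
P' = Q + AᵀP(A−BK) = [4.5559 0.2511; 0.2511 3.3368]
tr(P') = 7.8927

0.6210 -0.8037 -0.1735 0.8128


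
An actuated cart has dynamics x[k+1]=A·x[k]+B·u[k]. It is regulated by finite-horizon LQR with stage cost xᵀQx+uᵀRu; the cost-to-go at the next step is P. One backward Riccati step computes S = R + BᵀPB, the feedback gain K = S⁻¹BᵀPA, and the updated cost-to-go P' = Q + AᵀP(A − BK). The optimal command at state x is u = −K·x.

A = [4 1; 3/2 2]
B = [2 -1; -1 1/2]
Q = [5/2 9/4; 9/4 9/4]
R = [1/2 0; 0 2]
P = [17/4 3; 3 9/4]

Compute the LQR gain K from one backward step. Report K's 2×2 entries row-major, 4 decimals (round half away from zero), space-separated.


3.3676 1.5848 -0.4210 -0.1981

BᵀP = [5.5000 3.7500; -2.7500 -1.8750]
S = R + BᵀPB = [1/2 0; 0 2] + [7.2500 -3.6250; -3.6250 1.8125] = [7.7500 -3.6250; -3.6250 3.8125]
BᵀPA = [27.6250 13.0000; -13.8125 -6.5000]
K = S⁻¹·BᵀPA = [3.3676 1.5848; -0.4210 -0.1981]
A−BK = [-3.1562 -2.3676; 5.0781 3.6838]
AᵀP(A−BK) = [10.2176 5.7348; 5.7348 3.3605]
P' = Q + AᵀP(A−BK) = [12.7176 7.9848; 7.9848 5.6105]
tr(P') = 18.3281


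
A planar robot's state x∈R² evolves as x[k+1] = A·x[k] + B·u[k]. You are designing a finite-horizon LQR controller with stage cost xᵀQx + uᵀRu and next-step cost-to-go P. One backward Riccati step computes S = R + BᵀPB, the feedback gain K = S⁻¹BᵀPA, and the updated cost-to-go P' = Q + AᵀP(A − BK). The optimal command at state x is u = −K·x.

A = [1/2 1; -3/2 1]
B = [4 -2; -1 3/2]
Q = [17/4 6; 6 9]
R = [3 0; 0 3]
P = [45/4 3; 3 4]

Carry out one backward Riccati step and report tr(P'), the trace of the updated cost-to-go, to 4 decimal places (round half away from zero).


BᵀP = [42.0000 8.0000; -18.0000 0.0000]
S = R + BᵀPB = [3 0; 0 3] + [160.0000 -72.0000; -72.0000 36.0000] = [163.0000 -72.0000; -72.0000 39.0000]
BᵀPA = [9.0000 50.0000; -9.0000 -18.0000]
K = S⁻¹·BᵀPA = [-0.2532 0.5575; -0.6982 0.5678]
A−BK = [0.1164 -0.0946; -0.7059 0.7059]
AᵀP(A−BK) = [3.3074 -3.2829; -3.2829 3.5927]
P' = Q + AᵀP(A−BK) = [7.5574 2.7171; 2.7171 12.5927]
tr(P') = 20.1501

20.1501


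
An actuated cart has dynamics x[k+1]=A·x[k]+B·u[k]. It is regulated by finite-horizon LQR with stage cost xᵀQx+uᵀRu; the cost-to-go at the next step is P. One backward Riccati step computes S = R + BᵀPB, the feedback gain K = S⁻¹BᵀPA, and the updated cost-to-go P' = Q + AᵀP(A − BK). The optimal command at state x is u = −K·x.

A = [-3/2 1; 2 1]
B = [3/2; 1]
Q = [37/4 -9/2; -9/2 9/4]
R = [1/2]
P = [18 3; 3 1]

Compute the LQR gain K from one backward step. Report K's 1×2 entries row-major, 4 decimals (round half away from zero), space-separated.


-0.6667 0.6961

BᵀP = [30.0000 5.5000]
S = R + BᵀPB = [1/2] + [50.5000] = [51.0000]
BᵀPA = [-34.0000 35.5000]
K = S⁻¹·BᵀPA = [-0.6667 0.6961]
A−BK = [-0.5000 -0.0441; 2.6667 0.3039]
AᵀP(A−BK) = [3.8333 0.1667; 0.1667 0.2892]
P' = Q + AᵀP(A−BK) = [13.0833 -4.3333; -4.3333 2.5392]
tr(P') = 15.6225


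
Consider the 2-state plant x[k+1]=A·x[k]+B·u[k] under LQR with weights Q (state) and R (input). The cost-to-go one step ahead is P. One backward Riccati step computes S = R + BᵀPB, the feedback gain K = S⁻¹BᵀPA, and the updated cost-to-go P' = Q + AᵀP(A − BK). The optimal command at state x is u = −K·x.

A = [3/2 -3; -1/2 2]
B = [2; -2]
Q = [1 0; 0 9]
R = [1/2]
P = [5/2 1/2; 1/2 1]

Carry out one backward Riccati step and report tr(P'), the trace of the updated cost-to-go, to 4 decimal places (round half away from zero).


12.9345

BᵀP = [4.0000 -1.0000]
S = R + BᵀPB = [1/2] + [10.0000] = [10.5000]
BᵀPA = [6.5000 -14.0000]
K = S⁻¹·BᵀPA = [0.6190 -1.3333]
A−BK = [0.2619 -0.3333; 0.7381 -0.6667]
AᵀP(A−BK) = [1.1012 -1.3333; -1.3333 1.8333]
P' = Q + AᵀP(A−BK) = [2.1012 -1.3333; -1.3333 10.8333]
tr(P') = 12.9345


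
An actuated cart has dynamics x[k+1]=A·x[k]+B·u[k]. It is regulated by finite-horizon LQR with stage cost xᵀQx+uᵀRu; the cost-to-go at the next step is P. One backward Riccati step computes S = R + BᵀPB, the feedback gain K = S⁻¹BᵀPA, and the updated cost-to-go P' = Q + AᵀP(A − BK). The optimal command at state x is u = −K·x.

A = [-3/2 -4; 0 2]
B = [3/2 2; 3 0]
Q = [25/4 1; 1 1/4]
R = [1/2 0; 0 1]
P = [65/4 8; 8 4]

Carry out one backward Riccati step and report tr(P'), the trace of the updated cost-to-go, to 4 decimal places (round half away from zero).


BᵀP = [48.3750 24.0000; 32.5000 16.0000]
S = R + BᵀPB = [1/2 0; 0 1] + [144.5625 96.7500; 96.7500 65.0000] = [145.0625 96.7500; 96.7500 66.0000]
BᵀPA = [-72.5625 -145.5000; -48.7500 -98.0000]
K = S⁻¹·BᵀPA = [-0.3398 -0.5689; -0.2406 -0.6509]
A−BK = [-0.5092 -1.8449; 1.0193 3.7068]
AᵀP(A−BK) = [0.1804 0.4881; 0.4881 1.4375]
P' = Q + AᵀP(A−BK) = [6.4304 1.4881; 1.4881 1.6875]
tr(P') = 8.1179

8.1179


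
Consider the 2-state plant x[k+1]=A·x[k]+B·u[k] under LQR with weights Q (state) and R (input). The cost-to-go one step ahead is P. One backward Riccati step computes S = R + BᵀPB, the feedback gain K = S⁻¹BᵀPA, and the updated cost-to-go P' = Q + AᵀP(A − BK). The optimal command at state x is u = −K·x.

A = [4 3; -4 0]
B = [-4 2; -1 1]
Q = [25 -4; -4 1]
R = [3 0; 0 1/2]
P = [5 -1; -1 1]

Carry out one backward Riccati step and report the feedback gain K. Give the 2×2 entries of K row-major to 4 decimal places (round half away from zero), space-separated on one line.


-1.3333 -0.5000 -0.3810 0.5429

BᵀP = [-19.0000 3.0000; 9.0000 -1.0000]
S = R + BᵀPB = [3 0; 0 1/2] + [73.0000 -35.0000; -35.0000 17.0000] = [76.0000 -35.0000; -35.0000 17.5000]
BᵀPA = [-88.0000 -57.0000; 40.0000 27.0000]
K = S⁻¹·BᵀPA = [-1.3333 -0.5000; -0.3810 0.5429]
A−BK = [-0.5714 -0.0857; -4.9524 -1.0429]
AᵀP(A−BK) = [25.9048 6.2857; 6.2857 1.8429]
P' = Q + AᵀP(A−BK) = [50.9048 2.2857; 2.2857 2.8429]
tr(P') = 53.7476


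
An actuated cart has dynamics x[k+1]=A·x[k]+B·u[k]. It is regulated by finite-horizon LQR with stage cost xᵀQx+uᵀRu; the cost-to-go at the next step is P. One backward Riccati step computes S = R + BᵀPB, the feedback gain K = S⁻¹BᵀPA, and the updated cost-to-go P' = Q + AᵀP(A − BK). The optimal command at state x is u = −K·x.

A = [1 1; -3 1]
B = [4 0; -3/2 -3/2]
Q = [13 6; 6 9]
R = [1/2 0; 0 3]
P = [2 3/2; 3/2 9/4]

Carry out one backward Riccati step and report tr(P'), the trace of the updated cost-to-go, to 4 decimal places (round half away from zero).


28.9202

BᵀP = [5.7500 2.6250; -2.2500 -3.3750]
S = R + BᵀPB = [1/2 0; 0 3] + [19.0625 -3.9375; -3.9375 5.0625] = [19.5625 -3.9375; -3.9375 8.0625]
BᵀPA = [-2.1250 8.3750; 7.8750 -5.6250]
K = S⁻¹·BᵀPA = [0.0976 0.3191; 1.0244 -0.5419]
A−BK = [0.6098 -0.2762; -1.3171 0.6658]
AᵀP(A−BK) = [5.3902 -2.8049; -2.8049 1.5300]
P' = Q + AᵀP(A−BK) = [18.3902 3.1951; 3.1951 10.5300]
tr(P') = 28.9202


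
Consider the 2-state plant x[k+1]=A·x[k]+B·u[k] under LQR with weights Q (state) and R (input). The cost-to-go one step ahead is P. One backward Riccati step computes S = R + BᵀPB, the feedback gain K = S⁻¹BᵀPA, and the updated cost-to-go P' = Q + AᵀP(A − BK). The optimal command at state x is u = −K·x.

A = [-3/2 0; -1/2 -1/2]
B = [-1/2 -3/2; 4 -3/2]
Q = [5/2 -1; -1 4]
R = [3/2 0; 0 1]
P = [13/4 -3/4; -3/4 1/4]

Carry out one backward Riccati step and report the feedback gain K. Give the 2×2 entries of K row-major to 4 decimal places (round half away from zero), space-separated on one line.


BᵀP = [-4.6250 1.3750; -3.7500 0.7500]
S = R + BᵀPB = [3/2 0; 0 1] + [7.8125 4.8750; 4.8750 4.5000] = [9.3125 4.8750; 4.8750 5.5000]
BᵀPA = [6.2500 -0.6875; 5.2500 -0.3750]
K = S⁻¹·BᵀPA = [0.3199 -0.0711; 0.6710 -0.0051]
A−BK = [-0.3335 -0.0433; -0.7729 -0.2231]
AᵀP(A−BK) = [0.7279 -0.0285; -0.0285 0.0117]
P' = Q + AᵀP(A−BK) = [3.2279 -1.0285; -1.0285 4.0117]
tr(P') = 7.2396

0.3199 -0.0711 0.6710 -0.0051


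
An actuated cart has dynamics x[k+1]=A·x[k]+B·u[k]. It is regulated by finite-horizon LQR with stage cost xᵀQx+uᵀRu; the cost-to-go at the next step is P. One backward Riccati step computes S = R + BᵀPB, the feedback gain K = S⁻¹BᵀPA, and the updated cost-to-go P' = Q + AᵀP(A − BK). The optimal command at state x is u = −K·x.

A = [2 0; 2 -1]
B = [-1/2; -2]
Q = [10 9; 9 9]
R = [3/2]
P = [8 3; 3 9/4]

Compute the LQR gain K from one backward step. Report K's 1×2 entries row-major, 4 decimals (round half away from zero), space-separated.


-1.7297 0.3243

BᵀP = [-10.0000 -6.0000]
S = R + BᵀPB = [3/2] + [17.0000] = [18.5000]
BᵀPA = [-32.0000 6.0000]
K = S⁻¹·BᵀPA = [-1.7297 0.3243]
A−BK = [1.1351 0.1622; -1.4595 -0.3514]
AᵀP(A−BK) = [9.6486 -0.1216; -0.1216 0.3041]
P' = Q + AᵀP(A−BK) = [19.6486 8.8784; 8.8784 9.3041]
tr(P') = 28.9527


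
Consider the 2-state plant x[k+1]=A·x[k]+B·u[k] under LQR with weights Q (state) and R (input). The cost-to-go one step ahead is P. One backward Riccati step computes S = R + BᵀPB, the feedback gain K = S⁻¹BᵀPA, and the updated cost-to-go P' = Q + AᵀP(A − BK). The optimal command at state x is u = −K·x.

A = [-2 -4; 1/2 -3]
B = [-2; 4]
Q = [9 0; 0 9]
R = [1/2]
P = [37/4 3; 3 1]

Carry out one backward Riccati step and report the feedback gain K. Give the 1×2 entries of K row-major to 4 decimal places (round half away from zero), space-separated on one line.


BᵀP = [-6.5000 -2.0000]
S = R + BᵀPB = [1/2] + [5.0000] = [5.5000]
BᵀPA = [12.0000 32.0000]
K = S⁻¹·BᵀPA = [2.1818 5.8182]
A−BK = [2.3636 7.6364; -8.2273 -26.2727]
AᵀP(A−BK) = [5.0682 14.6818; 14.6818 42.8182]
P' = Q + AᵀP(A−BK) = [14.0682 14.6818; 14.6818 51.8182]
tr(P') = 65.8864

2.1818 5.8182


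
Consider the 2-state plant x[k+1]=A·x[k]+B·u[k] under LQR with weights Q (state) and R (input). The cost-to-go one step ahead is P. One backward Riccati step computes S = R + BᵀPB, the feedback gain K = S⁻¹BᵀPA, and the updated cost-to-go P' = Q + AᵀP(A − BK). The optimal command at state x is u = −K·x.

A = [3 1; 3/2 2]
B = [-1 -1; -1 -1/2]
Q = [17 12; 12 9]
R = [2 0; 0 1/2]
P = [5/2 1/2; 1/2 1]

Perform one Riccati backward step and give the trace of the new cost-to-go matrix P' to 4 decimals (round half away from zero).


BᵀP = [-3.0000 -1.5000; -2.7500 -1.0000]
S = R + BᵀPB = [2 0; 0 1/2] + [4.5000 3.7500; 3.7500 3.2500] = [6.5000 3.7500; 3.7500 3.7500]
BᵀPA = [-11.2500 -6.0000; -9.7500 -4.7500]
K = S⁻¹·BᵀPA = [-0.5455 -0.4545; -2.0545 -0.8121]
A−BK = [0.4000 -0.2667; -0.0727 1.1394]
AᵀP(A−BK) = [3.0818 1.2182; 1.2182 1.9152]
P' = Q + AᵀP(A−BK) = [20.0818 13.2182; 13.2182 10.9152]
tr(P') = 30.9970

30.9970
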